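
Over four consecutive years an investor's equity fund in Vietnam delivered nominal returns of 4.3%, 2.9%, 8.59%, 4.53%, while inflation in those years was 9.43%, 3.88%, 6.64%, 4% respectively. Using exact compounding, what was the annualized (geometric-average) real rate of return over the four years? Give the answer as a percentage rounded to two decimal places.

Compound the nominal returns: 1.0430 × 1.0290 × 1.0859 × 1.0453 = 1.21823330.
Compound inflation: 1.0943 × 1.0388 × 1.0664 × 1.0400 = 1.26072921.
Deflate: 1.21823330 / 1.26072921 = 0.96629259.
Annualized real rate = 0.96629259^(1/4) − 1 = -0.8536% → -0.85%.

-0.85%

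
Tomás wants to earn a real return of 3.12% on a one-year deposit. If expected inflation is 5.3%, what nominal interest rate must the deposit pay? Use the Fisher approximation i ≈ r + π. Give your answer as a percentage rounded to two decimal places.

i ≈ r + π = 3.12% + 5.3% = 8.42%.

8.42%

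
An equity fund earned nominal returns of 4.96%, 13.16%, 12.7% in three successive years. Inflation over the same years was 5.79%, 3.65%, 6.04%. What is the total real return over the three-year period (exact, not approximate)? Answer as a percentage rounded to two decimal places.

15.12%

Nominal growth factor = 1.0496 × 1.1316 × 1.1270 = 1.338569
Price-level growth factor = 1.0579 × 1.0365 × 1.0604 = 1.162743
Real growth factor = 1.338569 / 1.162743 = 1.151217
Total real return = 1.151217 − 1 → 15.12%.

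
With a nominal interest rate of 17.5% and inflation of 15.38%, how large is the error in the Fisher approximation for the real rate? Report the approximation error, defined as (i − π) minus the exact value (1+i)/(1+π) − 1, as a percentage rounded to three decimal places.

0.283%

Approximate: r ≈ 17.500% − 15.380% = 2.1200%
Exact: (1 + 0.1750)/(1 + 0.1538) − 1 = 1.8374%
Error = 2.1200% − 1.8374% = 0.2826% → 0.283%.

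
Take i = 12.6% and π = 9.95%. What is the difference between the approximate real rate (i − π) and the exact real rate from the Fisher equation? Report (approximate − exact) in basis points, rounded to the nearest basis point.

Approximate: r ≈ 12.600% − 9.950% = 2.6500%
Exact: (1 + 0.1260)/(1 + 0.0995) − 1 = 2.4102%
Error = 2.6500% − 2.4102% = 0.2398% → 24 basis points.

24 basis points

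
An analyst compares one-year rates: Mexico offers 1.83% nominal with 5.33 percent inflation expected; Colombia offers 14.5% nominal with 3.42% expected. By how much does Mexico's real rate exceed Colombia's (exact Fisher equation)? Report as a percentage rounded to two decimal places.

-14.04%

Mexico: (1 + 0.0183)/(1 + 0.0533) − 1 = -3.3229%
Colombia: (1 + 0.1450)/(1 + 0.0342) − 1 = 10.7136%
Differential = -3.3229% − 10.7136% = -14.0365% → -14.04%.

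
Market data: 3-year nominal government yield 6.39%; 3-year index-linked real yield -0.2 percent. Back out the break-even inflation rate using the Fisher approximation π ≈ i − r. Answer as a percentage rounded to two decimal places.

π ≈ i − r = 6.39% − (-0.2%) → 6.59%.

6.59%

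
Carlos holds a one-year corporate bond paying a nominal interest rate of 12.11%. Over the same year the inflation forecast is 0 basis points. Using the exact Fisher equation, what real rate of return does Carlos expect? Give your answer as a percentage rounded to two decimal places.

1 + r = 1.12110 / 1.00000 = 1.121100
r = 1.121100 − 1 = 12.1100%, i.e. 12.11%.

12.11%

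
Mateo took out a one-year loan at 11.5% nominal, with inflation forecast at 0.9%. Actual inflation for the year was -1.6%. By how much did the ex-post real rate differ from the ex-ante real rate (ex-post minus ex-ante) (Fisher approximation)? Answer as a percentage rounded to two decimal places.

Ex-ante: 11.5% − 0.9% = 10.600%
Ex-post: 11.5% − (-1.6%) = 13.100%
Difference (ex-post − ex-ante) = 2.5000% → 2.50%.

2.50%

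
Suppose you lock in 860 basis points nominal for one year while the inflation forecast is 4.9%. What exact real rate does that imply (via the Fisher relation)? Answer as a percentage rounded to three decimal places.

3.527%

By the Fisher relation, 1 + r = (1 + i)/(1 + π).
1 + r = 1.08600 / 1.04900 = 1.035272
r = 1.035272 − 1 = 3.5272%, i.e. 3.527%.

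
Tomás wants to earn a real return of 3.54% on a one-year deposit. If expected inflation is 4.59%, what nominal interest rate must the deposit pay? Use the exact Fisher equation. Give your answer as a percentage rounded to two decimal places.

(1 + i) = (1 + r)(1 + π) = 1.03540 × 1.04590 = 1.08292486
i = 1.08292486 − 1, so the required nominal rate is 8.29%.

8.29%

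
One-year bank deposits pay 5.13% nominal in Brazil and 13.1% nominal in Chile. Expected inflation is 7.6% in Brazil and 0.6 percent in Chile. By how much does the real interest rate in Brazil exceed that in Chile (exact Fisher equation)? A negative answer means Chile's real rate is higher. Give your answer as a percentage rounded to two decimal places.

Brazil: (1 + 0.0513)/(1 + 0.0760) − 1 = -2.2955%
Chile: (1 + 0.1310)/(1 + 0.0060) − 1 = 12.4254%
Differential = -2.2955% − 12.4254% = -14.7210% → -14.72%.

-14.72%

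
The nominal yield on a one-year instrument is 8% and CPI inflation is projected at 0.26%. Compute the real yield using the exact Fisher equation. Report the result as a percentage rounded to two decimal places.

7.72%

By the Fisher identity, 1 + r = (1 + i)/(1 + π).
1 + r = 1.08000 / 1.00260 = 1.077199
r = 1.077199 − 1 = 7.7199%, i.e. 7.72%.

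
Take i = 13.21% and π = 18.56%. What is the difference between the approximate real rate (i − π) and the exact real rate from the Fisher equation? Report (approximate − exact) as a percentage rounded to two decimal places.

Approximate: r ≈ 13.210% − 18.560% = -5.3500%
Exact: (1 + 0.1321)/(1 + 0.1856) − 1 = -4.5125%
Error = -5.3500% − (-4.5125%) = -0.8375% → -0.84%.

-0.84%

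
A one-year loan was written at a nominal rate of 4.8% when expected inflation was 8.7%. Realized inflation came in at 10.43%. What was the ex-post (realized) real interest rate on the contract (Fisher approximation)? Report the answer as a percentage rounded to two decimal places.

Ex-post: 4.8% − 10.43% = -5.630%
So the realized real rate is -5.63%.

-5.63%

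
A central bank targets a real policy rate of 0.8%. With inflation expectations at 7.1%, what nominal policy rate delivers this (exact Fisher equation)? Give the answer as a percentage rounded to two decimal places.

(1 + i) = (1 + r)(1 + π) = 1.00800 × 1.07100 = 1.079568
i = 1.079568 − 1, so the required nominal rate is 7.96%.

7.96%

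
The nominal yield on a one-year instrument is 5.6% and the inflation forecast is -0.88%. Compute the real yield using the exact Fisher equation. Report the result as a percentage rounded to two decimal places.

6.54%

1 + r = 1.05600 / 0.99120 = 1.065375
r = 1.065375 − 1 = 6.5375%, i.e. 6.54%.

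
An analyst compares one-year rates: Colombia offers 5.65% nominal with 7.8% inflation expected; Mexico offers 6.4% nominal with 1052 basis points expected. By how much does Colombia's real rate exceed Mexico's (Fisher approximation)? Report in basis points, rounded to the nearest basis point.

197 basis points

Colombia: 5.65% − 7.8% = -2.150%
Mexico: 6.4% − 10.52% = -4.120%
Differential = 1.970% → 197 basis points.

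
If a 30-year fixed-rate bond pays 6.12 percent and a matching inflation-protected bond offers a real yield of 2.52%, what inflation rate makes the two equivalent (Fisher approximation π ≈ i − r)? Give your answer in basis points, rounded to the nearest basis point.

360 basis points

π ≈ i − r = 6.12% − 2.52% → 360 basis points.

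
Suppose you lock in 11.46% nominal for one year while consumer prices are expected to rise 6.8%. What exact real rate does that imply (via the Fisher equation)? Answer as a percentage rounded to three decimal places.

4.363%

1 + r = 1.11460 / 1.06800 = 1.043633
r = 1.043633 − 1 = 4.3633%, i.e. 4.363%.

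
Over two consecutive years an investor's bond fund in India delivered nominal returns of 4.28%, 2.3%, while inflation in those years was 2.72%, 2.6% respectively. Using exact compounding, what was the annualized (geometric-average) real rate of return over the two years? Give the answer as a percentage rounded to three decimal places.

Compound the nominal returns: 1.0428 × 1.0230 = 1.06678440.
Compound inflation: 1.0272 × 1.0260 = 1.05390720.
Deflate: 1.06678440 / 1.05390720 = 1.01221853.
Annualized real rate = 1.01221853^(1/2) − 1 = 0.6091% → 0.609%.

0.609%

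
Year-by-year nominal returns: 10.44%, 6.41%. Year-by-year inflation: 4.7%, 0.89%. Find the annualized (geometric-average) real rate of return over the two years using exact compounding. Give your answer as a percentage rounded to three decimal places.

Nominal growth factor = 1.1044 × 1.0641 = 1.17519204
Price-level growth factor = 1.0470 × 1.0089 = 1.05631830
Real growth factor = 1.17519204 / 1.05631830 = 1.11253591
Annualized real rate = 1.11253591^(1/2) − 1 = 5.4768% → 5.477%.

5.477%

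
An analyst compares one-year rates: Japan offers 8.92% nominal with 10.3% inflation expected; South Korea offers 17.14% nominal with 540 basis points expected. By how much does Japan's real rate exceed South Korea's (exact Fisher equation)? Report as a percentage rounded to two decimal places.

Japan: (1 + 0.0892)/(1 + 0.1030) − 1 = -1.2511%
South Korea: (1 + 0.1714)/(1 + 0.0540) − 1 = 11.1385%
Differential = -1.2511% − 11.1385% = -12.3897% → -12.39%.

-12.39%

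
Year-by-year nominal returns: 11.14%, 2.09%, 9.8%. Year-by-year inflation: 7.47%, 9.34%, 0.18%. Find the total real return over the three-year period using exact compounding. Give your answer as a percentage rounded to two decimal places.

Nominal growth factor = 1.1114 × 1.0209 × 1.0980 = 1.245822
Price-level growth factor = 1.0747 × 1.0934 × 1.0018 = 1.177192
Real growth factor = 1.245822 / 1.177192 = 1.058299
Total real return = 1.058299 − 1 → 5.83%.

5.83%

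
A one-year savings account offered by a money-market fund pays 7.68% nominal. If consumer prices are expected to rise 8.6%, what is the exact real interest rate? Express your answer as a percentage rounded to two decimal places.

By the Fisher identity, 1 + r = (1 + i)/(1 + π).
1 + r = 1.07680 / 1.08600 = 0.991529
r = 0.991529 − 1 = -0.8471%, i.e. -0.85%.

-0.85%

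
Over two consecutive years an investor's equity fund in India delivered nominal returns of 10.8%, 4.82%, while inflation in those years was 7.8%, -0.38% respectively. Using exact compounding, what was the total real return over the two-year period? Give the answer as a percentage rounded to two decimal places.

8.15%

Nominal growth factor = 1.1080 × 1.0482 = 1.161406
Price-level growth factor = 1.0780 × 0.9962 = 1.073904
Real growth factor = 1.161406 / 1.073904 = 1.081480
Total real return = 1.081480 − 1 → 8.15%.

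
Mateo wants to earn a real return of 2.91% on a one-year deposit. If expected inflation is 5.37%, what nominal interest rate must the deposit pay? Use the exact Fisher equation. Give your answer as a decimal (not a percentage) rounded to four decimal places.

0.0844

(1 + i) = (1 + r)(1 + π) = 1.02910 × 1.05370 = 1.08436267
i = 1.08436267 − 1, so the required nominal rate is 0.0844.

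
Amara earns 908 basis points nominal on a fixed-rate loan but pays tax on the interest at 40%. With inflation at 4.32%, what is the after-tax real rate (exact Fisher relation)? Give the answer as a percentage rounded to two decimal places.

After-tax nominal return = 9.08% × (1 − 0.4) = 5.4480%.
1 + r = 1.05448 / 1.04320 = 1.010813
After-tax real rate = 1.010813 − 1 → 1.08%.

1.08%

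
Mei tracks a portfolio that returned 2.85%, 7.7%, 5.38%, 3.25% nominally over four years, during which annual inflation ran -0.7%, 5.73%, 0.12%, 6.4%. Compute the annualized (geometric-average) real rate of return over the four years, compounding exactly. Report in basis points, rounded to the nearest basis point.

189 basis points

Compound the nominal returns: 1.0285 × 1.0770 × 1.0538 × 1.0325 = 1.20522534.
Compound inflation: 0.9930 × 1.0573 × 1.0012 × 1.0640 = 1.11843294.
Deflate: 1.20522534 / 1.11843294 = 1.07760179.
Annualized real rate = 1.07760179^(1/4) − 1 = 1.8860% → 189 basis points.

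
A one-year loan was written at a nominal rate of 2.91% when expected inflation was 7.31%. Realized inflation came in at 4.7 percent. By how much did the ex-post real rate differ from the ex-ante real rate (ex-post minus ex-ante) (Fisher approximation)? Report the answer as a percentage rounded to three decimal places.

Ex-ante: 2.91% − 7.31% = -4.400%
Ex-post: 2.91% − 4.7% = -1.790%
Difference (ex-post − ex-ante) = 2.6100% → 2.610%.

2.610%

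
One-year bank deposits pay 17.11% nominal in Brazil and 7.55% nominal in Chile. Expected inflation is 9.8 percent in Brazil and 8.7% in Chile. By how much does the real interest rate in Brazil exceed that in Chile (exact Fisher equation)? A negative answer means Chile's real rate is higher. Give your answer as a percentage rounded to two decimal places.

Brazil: (1 + 0.1711)/(1 + 0.0980) − 1 = 6.6576%
Chile: (1 + 0.0755)/(1 + 0.0870) − 1 = -1.0580%
Differential = 6.6576% − (-1.0580%) = 7.7155% → 7.72%.

7.72%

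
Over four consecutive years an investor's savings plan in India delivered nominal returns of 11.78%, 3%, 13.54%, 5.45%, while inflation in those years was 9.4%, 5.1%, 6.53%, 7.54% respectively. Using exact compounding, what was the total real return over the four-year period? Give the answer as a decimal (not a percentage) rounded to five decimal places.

0.04649

Nominal growth factor = 1.1178 × 1.0300 × 1.1354 × 1.0545 = 1.378468
Price-level growth factor = 1.0940 × 1.0510 × 1.0653 × 1.0754 = 1.317231
Real growth factor = 1.378468 / 1.317231 = 1.046489
Total real return = 1.046489 − 1 → 0.04649.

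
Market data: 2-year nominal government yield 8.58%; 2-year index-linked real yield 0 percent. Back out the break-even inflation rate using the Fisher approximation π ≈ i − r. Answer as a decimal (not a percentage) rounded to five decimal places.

0.08580

π ≈ i − r = 8.58% − 0% → 0.08580.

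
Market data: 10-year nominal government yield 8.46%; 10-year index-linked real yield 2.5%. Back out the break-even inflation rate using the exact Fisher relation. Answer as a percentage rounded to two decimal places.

(1 + π) = (1 + i)/(1 + r) = 1.08460 / 1.02500 = 1.058146
Break-even inflation = 1.058146 − 1 → 5.81%.

5.81%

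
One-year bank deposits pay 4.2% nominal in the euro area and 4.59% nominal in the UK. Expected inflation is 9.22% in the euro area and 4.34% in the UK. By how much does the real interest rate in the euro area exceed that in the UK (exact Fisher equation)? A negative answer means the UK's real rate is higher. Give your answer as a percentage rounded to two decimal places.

-4.84%

The euro area: (1 + 0.0420)/(1 + 0.0922) − 1 = -4.5962%
The UK: (1 + 0.0459)/(1 + 0.0434) − 1 = 0.2396%
Differential = -4.5962% − 0.2396% = -4.8358% → -4.84%.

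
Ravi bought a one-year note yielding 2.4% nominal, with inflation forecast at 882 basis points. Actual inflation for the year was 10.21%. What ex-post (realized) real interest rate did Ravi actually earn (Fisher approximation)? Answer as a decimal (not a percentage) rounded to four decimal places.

Ex-post: 2.4% − 10.21% = -7.810%
So the realized real rate is -0.0781.

-0.0781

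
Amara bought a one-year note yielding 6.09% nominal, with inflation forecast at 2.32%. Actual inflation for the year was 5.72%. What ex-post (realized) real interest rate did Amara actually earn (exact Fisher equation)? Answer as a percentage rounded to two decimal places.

0.35%

Ex-post: (1 + 0.0609)/(1 + 0.0572) − 1 = 0.3500%
So the realized real rate is 0.35%.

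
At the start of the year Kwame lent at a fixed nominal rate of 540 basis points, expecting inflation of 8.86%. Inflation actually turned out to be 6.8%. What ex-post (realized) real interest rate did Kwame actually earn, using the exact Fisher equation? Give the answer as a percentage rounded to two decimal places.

Ex-post: (1 + 0.0540)/(1 + 0.0680) − 1 = -1.3109%
So the realized real rate is -1.31%.

-1.31%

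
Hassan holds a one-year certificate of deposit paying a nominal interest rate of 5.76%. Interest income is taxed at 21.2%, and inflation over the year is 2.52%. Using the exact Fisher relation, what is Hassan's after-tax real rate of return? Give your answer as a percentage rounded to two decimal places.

1.97%

After-tax nominal return = 5.76% × (1 − 0.212) = 4.53888%.
1 + r = 1.0453888 / 1.02520 = 1.019693
After-tax real rate = 1.019693 − 1 → 1.97%.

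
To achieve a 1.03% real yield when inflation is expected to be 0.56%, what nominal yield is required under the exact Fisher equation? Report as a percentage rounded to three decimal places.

1.596%

(1 + i) = (1 + r)(1 + π) = 1.01030 × 1.00560 = 1.01595768
i = 1.01595768 − 1, so the required nominal rate is 1.596%.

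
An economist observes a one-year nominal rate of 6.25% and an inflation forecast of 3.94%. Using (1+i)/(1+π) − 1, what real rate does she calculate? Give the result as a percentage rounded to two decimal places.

2.22%

By the Fisher identity, 1 + r = (1 + i)/(1 + π).
1 + r = 1.06250 / 1.03940 = 1.022224
r = 1.022224 − 1 = 2.2224%, i.e. 2.22%.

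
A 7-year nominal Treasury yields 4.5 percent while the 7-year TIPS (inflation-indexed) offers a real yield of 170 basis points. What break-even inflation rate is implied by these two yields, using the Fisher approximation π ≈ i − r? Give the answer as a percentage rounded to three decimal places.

π ≈ i − r = 4.5% − 1.7% → 2.800%.

2.800%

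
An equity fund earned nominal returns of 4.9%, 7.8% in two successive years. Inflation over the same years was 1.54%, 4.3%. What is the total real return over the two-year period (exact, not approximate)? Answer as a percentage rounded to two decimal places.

Nominal growth factor = 1.0490 × 1.0780 = 1.130822
Price-level growth factor = 1.0154 × 1.0430 = 1.059062
Real growth factor = 1.130822 / 1.059062 = 1.067758
Total real return = 1.067758 − 1 → 6.78%.

6.78%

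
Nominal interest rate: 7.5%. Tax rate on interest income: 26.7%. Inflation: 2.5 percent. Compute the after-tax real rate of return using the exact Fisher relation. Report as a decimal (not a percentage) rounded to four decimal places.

0.0292

After-tax nominal return = 7.5% × (1 − 0.267) = 5.4975%.
1 + r = 1.054975 / 1.02500 = 1.029244
After-tax real rate = 1.029244 − 1 → 0.0292.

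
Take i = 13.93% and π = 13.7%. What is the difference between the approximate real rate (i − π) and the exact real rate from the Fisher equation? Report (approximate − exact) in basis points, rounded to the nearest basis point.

Approximate: r ≈ 13.930% − 13.700% = 0.2300%
Exact: (1 + 0.1393)/(1 + 0.1370) − 1 = 0.2023%
Error = 0.2300% − 0.2023% = 0.0277% → 3 basis points.

3 basis points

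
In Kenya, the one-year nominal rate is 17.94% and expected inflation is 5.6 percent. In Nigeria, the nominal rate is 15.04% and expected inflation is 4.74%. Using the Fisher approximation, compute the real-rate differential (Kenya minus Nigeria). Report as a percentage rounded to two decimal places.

Kenya: 17.94% − 5.6% = 12.340%
Nigeria: 15.04% − 4.74% = 10.300%
Differential = 2.040% → 2.04%.

2.04%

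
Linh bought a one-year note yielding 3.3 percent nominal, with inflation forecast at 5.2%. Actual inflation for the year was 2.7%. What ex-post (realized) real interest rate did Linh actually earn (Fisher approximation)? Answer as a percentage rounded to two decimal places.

0.60%

Ex-post: 3.3% − 2.7% = 0.600%
So the realized real rate is 0.60%.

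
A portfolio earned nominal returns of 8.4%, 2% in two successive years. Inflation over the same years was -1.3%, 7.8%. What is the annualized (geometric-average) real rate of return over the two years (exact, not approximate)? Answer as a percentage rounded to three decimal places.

Compound the nominal returns: 1.0840 × 1.0200 = 1.1056800000.
Compound inflation: 0.9870 × 1.0780 = 1.0639860000.
Deflate: 1.1056800000 / 1.0639860000 = 1.0391866058.
Annualized real rate = 1.0391866058^(1/2) − 1 = 1.940503% → 1.941%.

1.941%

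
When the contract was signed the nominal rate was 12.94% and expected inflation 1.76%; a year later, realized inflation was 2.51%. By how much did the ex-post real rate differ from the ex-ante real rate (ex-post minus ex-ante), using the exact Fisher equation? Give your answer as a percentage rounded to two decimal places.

Ex-ante: (1 + 0.1294)/(1 + 0.0176) − 1 = 10.9866%
Ex-post: (1 + 0.1294)/(1 + 0.0251) − 1 = 10.1746%
Difference (ex-post − ex-ante) = -0.8120% → -0.81%.

-0.81%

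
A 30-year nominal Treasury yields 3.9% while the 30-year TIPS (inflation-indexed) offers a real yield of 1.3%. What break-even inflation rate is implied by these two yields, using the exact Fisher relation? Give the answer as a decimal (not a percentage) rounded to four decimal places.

(1 + π) = (1 + i)/(1 + r) = 1.03900 / 1.01300 = 1.025666
Break-even inflation = 1.025666 − 1 → 0.0257.

0.0257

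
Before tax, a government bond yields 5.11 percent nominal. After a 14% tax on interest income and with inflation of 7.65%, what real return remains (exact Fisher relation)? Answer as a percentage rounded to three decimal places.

-3.024%

After-tax nominal return = 5.11% × (1 − 0.14) = 4.3946%.
1 + r = 1.043946 / 1.07650 = 0.969759
After-tax real rate = 0.969759 − 1 → -3.024%.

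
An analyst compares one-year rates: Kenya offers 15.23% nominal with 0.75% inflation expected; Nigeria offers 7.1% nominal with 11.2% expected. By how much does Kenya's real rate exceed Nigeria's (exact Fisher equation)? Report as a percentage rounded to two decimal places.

Kenya: (1 + 0.1523)/(1 + 0.0075) − 1 = 14.3722%
Nigeria: (1 + 0.0710)/(1 + 0.1120) − 1 = -3.6871%
Differential = 14.3722% − (-3.6871%) = 18.0593% → 18.06%.

18.06%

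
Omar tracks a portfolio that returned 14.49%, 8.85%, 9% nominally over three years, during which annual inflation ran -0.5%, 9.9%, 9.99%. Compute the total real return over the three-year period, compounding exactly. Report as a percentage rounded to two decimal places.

Compound the nominal returns: 1.1449 × 1.0885 × 1.0900 = 1.358384.
Compound inflation: 0.9950 × 1.0990 × 1.0999 = 1.202746.
Deflate: 1.358384 / 1.202746 = 1.129402.
Total real return = 1.129402 − 1 → 12.94%.

12.94%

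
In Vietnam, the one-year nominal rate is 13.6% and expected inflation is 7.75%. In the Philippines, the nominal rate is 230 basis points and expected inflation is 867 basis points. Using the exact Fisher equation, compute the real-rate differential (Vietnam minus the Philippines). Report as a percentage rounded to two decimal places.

11.29%

Vietnam: (1 + 0.1360)/(1 + 0.0775) − 1 = 5.4292%
The Philippines: (1 + 0.0230)/(1 + 0.0867) − 1 = -5.8618%
Differential = 5.4292% − (-5.8618%) = 11.2910% → 11.29%.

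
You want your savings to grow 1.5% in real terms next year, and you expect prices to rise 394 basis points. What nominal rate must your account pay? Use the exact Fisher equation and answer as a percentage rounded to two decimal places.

(1 + i) = (1 + r)(1 + π) = 1.01500 × 1.03940 = 1.054991
i = 1.054991 − 1, so the required nominal rate is 5.50%.

5.50%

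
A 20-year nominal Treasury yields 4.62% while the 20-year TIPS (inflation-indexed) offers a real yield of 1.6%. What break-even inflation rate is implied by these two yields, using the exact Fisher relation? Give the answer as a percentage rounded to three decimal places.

(1 + π) = (1 + i)/(1 + r) = 1.04620 / 1.01600 = 1.029724
Break-even inflation = 1.029724 − 1 → 2.972%.

2.972%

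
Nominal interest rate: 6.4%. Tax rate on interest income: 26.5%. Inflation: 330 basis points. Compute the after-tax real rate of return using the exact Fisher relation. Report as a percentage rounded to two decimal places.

After-tax nominal return = 6.4% × (1 − 0.265) = 4.7040%.
1 + r = 1.04704 / 1.03300 = 1.013591
After-tax real rate = 1.013591 − 1 → 1.36%.

1.36%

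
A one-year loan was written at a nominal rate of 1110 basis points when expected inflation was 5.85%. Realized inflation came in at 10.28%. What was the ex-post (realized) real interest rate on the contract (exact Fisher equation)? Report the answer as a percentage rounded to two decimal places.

Ex-post: (1 + 0.1110)/(1 + 0.1028) − 1 = 0.7436%
So the realized real rate is 0.74%.

0.74%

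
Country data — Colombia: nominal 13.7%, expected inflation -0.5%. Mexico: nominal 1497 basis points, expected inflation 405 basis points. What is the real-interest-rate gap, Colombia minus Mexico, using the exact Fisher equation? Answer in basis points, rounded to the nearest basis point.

378 basis points

Colombia: (1 + 0.1370)/(1 − 0.0050) − 1 = 14.2714%
Mexico: (1 + 0.1497)/(1 + 0.0405) − 1 = 10.4950%
Differential = 14.2714% − 10.4950% = 3.7764% → 378 basis points.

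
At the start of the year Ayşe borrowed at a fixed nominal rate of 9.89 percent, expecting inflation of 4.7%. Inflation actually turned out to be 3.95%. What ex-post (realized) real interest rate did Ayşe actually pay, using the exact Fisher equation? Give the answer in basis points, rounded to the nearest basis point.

571 basis points

Ex-post: (1 + 0.0989)/(1 + 0.0395) − 1 = 5.7143%
So the realized real rate is 571 basis points.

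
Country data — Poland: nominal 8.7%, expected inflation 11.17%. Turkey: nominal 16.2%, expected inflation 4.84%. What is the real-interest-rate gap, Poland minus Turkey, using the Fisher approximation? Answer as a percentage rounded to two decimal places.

Poland: 8.7% − 11.17% = -2.470%
Turkey: 16.2% − 4.84% = 11.360%
Differential = -13.830% → -13.83%.

-13.83%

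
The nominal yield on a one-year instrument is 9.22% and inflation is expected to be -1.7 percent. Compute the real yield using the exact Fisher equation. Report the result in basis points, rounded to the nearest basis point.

1111 basis points

By the Fisher equation, 1 + r = (1 + i)/(1 + π).
1 + r = 1.09220 / 0.98300 = 1.111089
r = 1.111089 − 1 = 11.1089%, i.e. 1111 basis points.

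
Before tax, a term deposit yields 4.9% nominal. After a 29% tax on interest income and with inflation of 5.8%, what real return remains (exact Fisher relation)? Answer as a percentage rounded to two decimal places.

-2.19%

After-tax nominal return = 4.9% × (1 − 0.29) = 3.4790%.
1 + r = 1.03479 / 1.05800 = 0.978062
After-tax real rate = 0.978062 − 1 → -2.19%.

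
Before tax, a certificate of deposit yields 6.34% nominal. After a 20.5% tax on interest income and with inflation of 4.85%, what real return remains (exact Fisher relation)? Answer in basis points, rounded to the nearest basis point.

18 basis points

After-tax nominal return = 6.34% × (1 − 0.205) = 5.0403%.
1 + r = 1.050403 / 1.04850 = 1.001815
After-tax real rate = 1.001815 − 1 → 18 basis points.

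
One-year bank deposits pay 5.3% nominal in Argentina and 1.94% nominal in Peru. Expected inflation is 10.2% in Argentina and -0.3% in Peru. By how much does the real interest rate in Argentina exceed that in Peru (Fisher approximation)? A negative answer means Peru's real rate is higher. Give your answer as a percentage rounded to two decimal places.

Argentina: 5.3% − 10.2% = -4.900%
Peru: 1.94% − (-0.3%) = 2.240%
Differential = -7.140% → -7.14%.

-7.14%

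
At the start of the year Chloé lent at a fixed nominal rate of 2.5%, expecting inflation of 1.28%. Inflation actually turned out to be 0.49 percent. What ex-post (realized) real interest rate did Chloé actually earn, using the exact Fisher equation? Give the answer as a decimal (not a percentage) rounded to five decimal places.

Ex-post: (1 + 0.0250)/(1 + 0.0049) − 1 = 2.0002%
So the realized real rate is 0.02000.

0.02000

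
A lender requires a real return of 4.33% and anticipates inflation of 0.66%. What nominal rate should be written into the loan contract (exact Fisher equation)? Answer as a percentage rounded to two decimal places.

(1 + i) = (1 + r)(1 + π) = 1.04330 × 1.00660 = 1.05018578
i = 1.05018578 − 1, so the required nominal rate is 5.02%.

5.02%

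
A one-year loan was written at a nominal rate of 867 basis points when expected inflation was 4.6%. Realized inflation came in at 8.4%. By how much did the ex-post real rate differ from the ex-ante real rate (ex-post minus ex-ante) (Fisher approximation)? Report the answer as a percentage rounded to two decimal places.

Ex-ante: 8.67% − 4.6% = 4.070%
Ex-post: 8.67% − 8.4% = 0.270%
Difference (ex-post − ex-ante) = -3.8000% → -3.80%.

-3.80%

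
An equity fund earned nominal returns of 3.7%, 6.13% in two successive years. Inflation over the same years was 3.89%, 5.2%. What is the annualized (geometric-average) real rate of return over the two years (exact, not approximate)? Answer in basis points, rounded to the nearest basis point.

Compound the nominal returns: 1.0370 × 1.0613 = 1.10056810.
Compound inflation: 1.0389 × 1.0520 = 1.09292280.
Deflate: 1.10056810 / 1.09292280 = 1.00699528.
Annualized real rate = 1.00699528^(1/2) − 1 = 0.3492% → 35 basis points.

35 basis points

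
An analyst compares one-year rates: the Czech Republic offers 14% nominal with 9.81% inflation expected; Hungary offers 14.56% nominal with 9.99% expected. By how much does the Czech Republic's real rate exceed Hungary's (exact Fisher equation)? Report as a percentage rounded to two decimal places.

-0.34%

The Czech Republic: (1 + 0.1400)/(1 + 0.0981) − 1 = 3.8157%
Hungary: (1 + 0.1456)/(1 + 0.0999) − 1 = 4.1549%
Differential = 3.8157% − 4.1549% = -0.3392% → -0.34%.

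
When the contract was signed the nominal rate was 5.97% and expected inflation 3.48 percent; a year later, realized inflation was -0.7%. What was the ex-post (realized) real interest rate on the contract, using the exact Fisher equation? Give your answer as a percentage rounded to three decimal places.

6.717%

Ex-post: (1 + 0.0597)/(1 − 0.0070) − 1 = 6.7170%
So the realized real rate is 6.717%.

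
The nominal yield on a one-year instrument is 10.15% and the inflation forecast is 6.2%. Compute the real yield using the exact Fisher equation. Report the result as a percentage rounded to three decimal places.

By the Fisher relation, 1 + r = (1 + i)/(1 + π).
1 + r = 1.10150 / 1.06200 = 1.037194
r = 1.037194 − 1 = 3.7194%, i.e. 3.719%.

3.719%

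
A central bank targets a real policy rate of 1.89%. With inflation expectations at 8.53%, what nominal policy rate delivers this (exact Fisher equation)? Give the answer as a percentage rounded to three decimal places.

10.581%

(1 + i) = (1 + r)(1 + π) = 1.01890 × 1.08530 = 1.10581217
i = 1.10581217 − 1, so the required nominal rate is 10.581%.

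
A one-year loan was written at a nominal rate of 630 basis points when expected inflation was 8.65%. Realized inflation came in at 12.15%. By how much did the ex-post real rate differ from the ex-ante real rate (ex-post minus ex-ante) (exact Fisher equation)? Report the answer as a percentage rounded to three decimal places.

Ex-ante: (1 + 0.0630)/(1 + 0.0865) − 1 = -2.1629%
Ex-post: (1 + 0.0630)/(1 + 0.1215) − 1 = -5.2162%
Difference (ex-post − ex-ante) = -3.0533% → -3.053%.

-3.053%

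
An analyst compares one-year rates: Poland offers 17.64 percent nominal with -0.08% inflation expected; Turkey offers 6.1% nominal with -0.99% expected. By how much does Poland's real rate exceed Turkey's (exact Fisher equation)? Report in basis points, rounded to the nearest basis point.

Poland: (1 + 0.1764)/(1 − 0.0008) − 1 = 17.7342%
Turkey: (1 + 0.0610)/(1 − 0.0099) − 1 = 7.1609%
Differential = 17.7342% − 7.1609% = 10.5733% → 1057 basis points.

1057 basis points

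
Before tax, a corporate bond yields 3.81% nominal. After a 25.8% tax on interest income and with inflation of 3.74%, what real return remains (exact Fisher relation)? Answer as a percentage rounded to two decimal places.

-0.88%

After-tax nominal return = 3.81% × (1 − 0.258) = 2.82702%.
1 + r = 1.0282702 / 1.03740 = 0.991199
After-tax real rate = 0.991199 − 1 → -0.88%.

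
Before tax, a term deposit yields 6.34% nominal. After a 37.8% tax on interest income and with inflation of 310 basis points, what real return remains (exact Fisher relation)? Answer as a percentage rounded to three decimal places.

0.818%

After-tax nominal return = 6.34% × (1 − 0.378) = 3.94348%.
1 + r = 1.0394348 / 1.03100 = 1.008181
After-tax real rate = 1.008181 − 1 → 0.818%.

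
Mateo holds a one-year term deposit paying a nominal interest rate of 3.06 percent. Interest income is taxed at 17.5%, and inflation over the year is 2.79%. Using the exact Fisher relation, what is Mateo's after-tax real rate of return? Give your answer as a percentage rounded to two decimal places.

-0.26%

After-tax nominal return = 3.06% × (1 − 0.175) = 2.5245%.
1 + r = 1.025245 / 1.02790 = 0.997417
After-tax real rate = 0.997417 − 1 → -0.26%.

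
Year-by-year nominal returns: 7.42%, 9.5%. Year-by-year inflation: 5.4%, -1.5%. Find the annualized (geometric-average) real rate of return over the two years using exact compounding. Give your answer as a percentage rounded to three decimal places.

Compound the nominal returns: 1.0742 × 1.0950 = 1.17624900.
Compound inflation: 1.0540 × 0.9850 = 1.03819000.
Deflate: 1.17624900 / 1.03819000 = 1.13298048.
Annualized real rate = 1.13298048^(1/2) − 1 = 6.4416% → 6.442%.

6.442%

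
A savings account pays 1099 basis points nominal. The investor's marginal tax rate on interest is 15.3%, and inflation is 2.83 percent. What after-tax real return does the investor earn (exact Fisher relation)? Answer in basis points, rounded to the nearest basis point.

After-tax nominal return = 10.99% × (1 − 0.153) = 9.30853%.
1 + r = 1.0930853 / 1.02830 = 1.063002
After-tax real rate = 1.063002 − 1 → 630 basis points.

630 basis points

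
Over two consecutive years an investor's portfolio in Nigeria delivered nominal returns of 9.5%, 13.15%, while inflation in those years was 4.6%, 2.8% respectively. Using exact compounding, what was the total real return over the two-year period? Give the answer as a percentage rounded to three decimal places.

15.224%

Compound the nominal returns: 1.0950 × 1.1315 = 1.238993.
Compound inflation: 1.0460 × 1.0280 = 1.075288.
Deflate: 1.238993 / 1.075288 = 1.152242.
Total real return = 1.152242 − 1 → 15.224%.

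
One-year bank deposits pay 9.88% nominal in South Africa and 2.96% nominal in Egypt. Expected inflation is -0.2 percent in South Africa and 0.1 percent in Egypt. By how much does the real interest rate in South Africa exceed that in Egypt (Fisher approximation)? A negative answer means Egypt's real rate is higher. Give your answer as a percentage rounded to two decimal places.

7.22%

South Africa: 9.88% − (-0.2%) = 10.080%
Egypt: 2.96% − 0.1% = 2.860%
Differential = 7.220% → 7.22%.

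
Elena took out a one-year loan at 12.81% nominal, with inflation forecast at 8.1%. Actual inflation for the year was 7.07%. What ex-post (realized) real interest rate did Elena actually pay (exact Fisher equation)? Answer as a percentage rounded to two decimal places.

Ex-post: (1 + 0.1281)/(1 + 0.0707) − 1 = 5.3610%
So the realized real rate is 5.36%.

5.36%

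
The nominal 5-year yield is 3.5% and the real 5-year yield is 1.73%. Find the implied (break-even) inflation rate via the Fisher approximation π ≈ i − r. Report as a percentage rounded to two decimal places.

1.77%

π ≈ i − r = 3.5% − 1.73% → 1.77%.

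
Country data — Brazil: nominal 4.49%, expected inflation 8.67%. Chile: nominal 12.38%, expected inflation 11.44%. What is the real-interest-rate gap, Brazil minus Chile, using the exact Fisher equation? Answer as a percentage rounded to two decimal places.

Brazil: (1 + 0.0449)/(1 + 0.0867) − 1 = -3.8465%
Chile: (1 + 0.1238)/(1 + 0.1144) − 1 = 0.8435%
Differential = -3.8465% − 0.8435% = -4.6900% → -4.69%.

-4.69%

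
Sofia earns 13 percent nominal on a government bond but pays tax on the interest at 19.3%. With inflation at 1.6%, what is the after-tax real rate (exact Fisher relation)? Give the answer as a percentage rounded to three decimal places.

8.751%

After-tax nominal return = 13% × (1 − 0.193) = 10.4910%.
1 + r = 1.10491 / 1.01600 = 1.087510
After-tax real rate = 1.087510 − 1 → 8.751%.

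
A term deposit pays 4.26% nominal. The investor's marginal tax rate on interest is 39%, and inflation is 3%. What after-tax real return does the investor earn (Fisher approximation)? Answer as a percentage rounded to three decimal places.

-0.401%

After-tax nominal return = 4.26% × (1 − 0.39) = 2.5986%.
r ≈ 2.5986% − 3% → -0.401%.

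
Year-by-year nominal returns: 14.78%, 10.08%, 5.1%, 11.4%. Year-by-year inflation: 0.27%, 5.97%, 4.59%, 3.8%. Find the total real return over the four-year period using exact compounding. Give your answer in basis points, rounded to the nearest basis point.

Compound the nominal returns: 1.1478 × 1.1008 × 1.0510 × 1.1140 = 1.479321.
Compound inflation: 1.0027 × 1.0597 × 1.0459 × 1.0380 = 1.153563.
Deflate: 1.479321 / 1.153563 = 1.282393.
Total real return = 1.282393 − 1 → 2824 basis points.

2824 basis points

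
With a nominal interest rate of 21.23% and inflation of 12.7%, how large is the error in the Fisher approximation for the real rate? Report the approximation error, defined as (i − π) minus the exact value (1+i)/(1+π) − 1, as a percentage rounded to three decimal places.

0.961%

Approximate: r ≈ 21.230% − 12.700% = 8.5300%
Exact: (1 + 0.2123)/(1 + 0.1270) − 1 = 7.5688%
Error = 8.5300% − 7.5688% = 0.9612% → 0.961%.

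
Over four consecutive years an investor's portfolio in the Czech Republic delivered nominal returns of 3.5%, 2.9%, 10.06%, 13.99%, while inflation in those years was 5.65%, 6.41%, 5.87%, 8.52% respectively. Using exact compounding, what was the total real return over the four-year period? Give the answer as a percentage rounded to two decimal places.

Compound the nominal returns: 1.0350 × 1.0290 × 1.1006 × 1.1399 = 1.336140.
Compound inflation: 1.0565 × 1.0641 × 1.0587 × 1.0852 = 1.291620.
Deflate: 1.336140 / 1.291620 = 1.034469.
Total real return = 1.034469 − 1 → 3.45%.

3.45%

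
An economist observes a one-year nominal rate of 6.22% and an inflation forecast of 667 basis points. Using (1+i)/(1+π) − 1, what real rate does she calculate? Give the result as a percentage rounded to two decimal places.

By the Fisher identity, 1 + r = (1 + i)/(1 + π).
1 + r = 1.06220 / 1.06670 = 0.995781
r = 0.995781 − 1 = -0.4219%, i.e. -0.42%.

-0.42%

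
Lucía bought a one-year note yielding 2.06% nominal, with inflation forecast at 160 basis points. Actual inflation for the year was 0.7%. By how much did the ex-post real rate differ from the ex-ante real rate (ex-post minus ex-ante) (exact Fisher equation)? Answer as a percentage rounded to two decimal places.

0.90%

Ex-ante: (1 + 0.0206)/(1 + 0.0160) − 1 = 0.4528%
Ex-post: (1 + 0.0206)/(1 + 0.0070) − 1 = 1.3505%
Difference (ex-post − ex-ante) = 0.8978% → 0.90%.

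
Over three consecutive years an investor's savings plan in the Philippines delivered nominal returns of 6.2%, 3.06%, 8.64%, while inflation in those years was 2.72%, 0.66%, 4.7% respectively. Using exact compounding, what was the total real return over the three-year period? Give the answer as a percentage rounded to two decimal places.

9.84%

Nominal growth factor = 1.0620 × 1.0306 × 1.0864 = 1.189062
Price-level growth factor = 1.0272 × 1.0066 × 1.0470 = 1.082577
Real growth factor = 1.189062 / 1.082577 = 1.098363
Total real return = 1.098363 − 1 → 9.84%.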